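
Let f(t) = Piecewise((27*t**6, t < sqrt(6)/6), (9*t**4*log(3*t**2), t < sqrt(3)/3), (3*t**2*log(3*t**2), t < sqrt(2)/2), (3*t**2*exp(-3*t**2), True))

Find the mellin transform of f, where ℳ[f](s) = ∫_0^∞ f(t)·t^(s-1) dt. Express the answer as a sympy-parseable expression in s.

reversing the power substitution: 27*t**3 on [0, 1/6); 9*t**2*log(3*t) on [1/6, 1/3); 3*t*log(3*t) on [1/3, 1/2); …
reversing the common scale on t: t**3 on [0, 1/2); t**2*log(t) on [1/2, 1); t*log(t) on [1, 3/2); …
the shared t-power comes off first: t**2 on [0, 1/2); t*log(t) on [1/2, 1); log(t) on [1, 3/2); …
decompose at sqrt(6)/6, sqrt(3)/3, sqrt(2)/2; ℳ[f](s) sums the 4 pieces' integrals
the [0, sqrt(6)/6) slice contributes ∫ 27*t**6·t^(s-1) dt
on [sqrt(6)/6, sqrt(3)/3) integrate f = 9*t**4*log(3*t**2) against the kernel
segment sqrt(3)/3 to sqrt(2)/2 holds 3*t**2*log(3*t**2); add its integral
for t in [sqrt(2)/2, ∞): the term is ∫ 3*t**2*exp(-3*t**2)·t^(s-1)

(sqrt(3)/3)**s*(4*2**(s/2)*(s + 2)**2*(s + 6)*(4*s + (s + 2)**2 + 12)*uppergamma(s/2 + 1, 3/2) - 16*2**(s/2)*(s + 2)**2*(s + 6) + 16*2**(s/2)*(s + 6)*(4*s + (s + 2)**2 + 12) + 3**(s/2)*(s + 2)*(s + 6)*(-12*log(2) + 12*log(3))*(4*s + (s + 2)**2 + 12) - 24*3**(s/2)*(s + 6)*(4*s + (s + 2)**2 + 12) + (s + 2)**3*(s + 6)*log(4) + 4*(s + 2)**2*(s + 6)*log(2) + 4*(s + 2)**2*(s + 6) + (s + 2)**2*(4*s + (s + 2)**2 + 12))/(8*2**(s/2)*(s + 2)**2*(s + 6)*(4*s + (s + 2)**2 + 12))
  Re(s) > -6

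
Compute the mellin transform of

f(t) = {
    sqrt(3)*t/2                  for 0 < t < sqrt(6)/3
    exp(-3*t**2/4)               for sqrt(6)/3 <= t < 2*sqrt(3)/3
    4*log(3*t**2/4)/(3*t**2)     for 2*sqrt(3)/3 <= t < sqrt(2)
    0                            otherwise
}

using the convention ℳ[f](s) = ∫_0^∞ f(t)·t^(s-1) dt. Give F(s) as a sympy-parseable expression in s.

the power substitution comes off first: sqrt(3)*sqrt(t)/2 on [0, 2/3); exp(-3*t/4) on [2/3, 4/3); 4*log(3*t/4)/(3*t) on [4/3, 2)
reversing the common scale on t: sqrt(6)*sqrt(t)/2 on [0, 1/3); exp(-3*t/2) on [1/3, 2/3); 2*log(3*t/2)/(3*t) on [2/3, 1)
strip the common scale on t: sqrt(t) on [0, 1/2); exp(-t) on [1/2, 1); log(t)/t on [1, 3/2)
linearity at sqrt(6)/3, 2*sqrt(3)/3 turns ℳ[f](s) into 3 summed integrals
between 0 and sqrt(6)/3 the integrand is sqrt(3)*t/2·t^(s-1)
[sqrt(6)/3, 2*sqrt(3)/3) adds the kernel integral of exp(-3*t**2/4)
segment [2*sqrt(3)/3, sqrt(2)) carries 4*log(3*t**2/4)/(3*t**2); integrate it

2**(s/2)*(sqrt(3)/3)**s*(3*2**(s/2)*(s + 1)*(s**2 - 4*s + 4)*uppergamma(s/2, 1/2) - 3*2**(s/2)*(s + 1)*(s**2 - 4*s + 4)*uppergamma(s/2, 1) + 12*2**(s/2)*(s + 1) + 3**(s/2)*s*(s + 1)*(-4*log(2) + 4*log(3)) - 8*3**(s/2)*(s + 1) + 3**(s/2)*(s + 1)*(-8*log(3) + 8*log(2)) + 3*sqrt(2)*(s**2 - 4*s + 4))/(6*(s + 1)*(s**2 - 4*s + 4))
  Re(s) > -1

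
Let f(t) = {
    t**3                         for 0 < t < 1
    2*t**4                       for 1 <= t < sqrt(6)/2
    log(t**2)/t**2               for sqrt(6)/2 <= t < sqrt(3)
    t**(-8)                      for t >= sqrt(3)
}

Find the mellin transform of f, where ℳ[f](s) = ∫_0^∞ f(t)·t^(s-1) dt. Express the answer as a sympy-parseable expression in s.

(324*2**(s/2)*(s/2 - 4)*(s/2 + 2)*(s**2/4 - s + 1) - 324*2**(s/2)*(s/2 - 4)*(s + 3)*(s**2/4 - s + 1) - 54*3**(s/2)*s*(s/2 - 4)*(s/2 + 2)*(s + 3)*log(3) + 54*3**(s/2)*s*(s/2 - 4)*(s/2 + 2)*(s + 3)*log(2) - 108*3**(s/2)*(s/2 - 4)*(s/2 + 2)*(s + 3)*log(2) + 108*3**(s/2)*(s/2 - 4)*(s/2 + 2)*(s + 3) + 108*3**(s/2)*(s/2 - 4)*(s/2 + 2)*(s + 3)*log(3) + 729*3**(s/2)*(s/2 - 4)*(s + 3)*(s**2/4 - s + 1) + 27*6**(s/2)*s*(s/2 - 4)*(s/2 + 2)*(s + 3)*log(3) - 54*6**(s/2)*(s/2 - 4)*(s/2 + 2)*(s + 3)*log(3) - 54*6**(s/2)*(s/2 - 4)*(s/2 + 2)*(s + 3) - 2*6**(s/2)*(s/2 + 2)*(s + 3)*(s**2/4 - s + 1))/(324*2**(s/2)*(s/2 - 4)*(s/2 + 2)*(s + 3)*(s**2/4 - s + 1))
  -3 < Re(s) < 8

invert the power substitution to get t**(3/2) on [0, 1); 2*t**2 on [1, 3/2); log(t)/t on [3/2, 3); …
split f at 1, sqrt(6)/2, sqrt(3): ℳ[f](s) collects 4 kernel integrals
[0, 1) adds the kernel integral of t**3
between 1 and sqrt(6)/2 the integrand is 2*t**4·t^(s-1)
the [sqrt(6)/2, sqrt(3)) slice contributes ∫ log(t**2)/t**2·t^(s-1) dt
∫ t**(-8)·t^(s-1) over [sqrt(3), ∞)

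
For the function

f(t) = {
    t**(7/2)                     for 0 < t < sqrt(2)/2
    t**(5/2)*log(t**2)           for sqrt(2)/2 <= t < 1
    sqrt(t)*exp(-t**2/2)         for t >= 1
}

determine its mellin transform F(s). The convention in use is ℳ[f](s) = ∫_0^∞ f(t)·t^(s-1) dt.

remove the shared t-power first: t**3 on [0, sqrt(2)/2); t**2*log(t**2) on [sqrt(2)/2, 1); exp(-t**2/2) on [1, ∞)
peel off the power substitution: t**(3/2) on [0, 1/2); t*log(t) on [1/2, 1); exp(-t/2) on [1, ∞)
f breaks at sqrt(2)/2, 1 into 3 integrals to sum
∫ over [0, sqrt(2)/2) of t**(7/2)·t^(s-1) joins the sum
for t in [sqrt(2)/2, 1): the term is ∫ t**(5/2)*log(t**2)·t^(s-1)
∫ sqrt(t)*exp(-t**2/2)·t^(s-1) over [1, ∞)

2**(-s/2 - 5/4)*(2**(s/2 + 17/4)*(-2*s - 7) + 2**(s + 1/2)*(2*s + 7)*(16*s + (2*s + 1)**2 + 24)*uppergamma(s/2 + 1/4, 1/2) + 16*s + (2*s + 1)*(2*s + 7)*log(4) + 8*(2*s + 7)*log(2) + sqrt(2)*(16*s + (2*s + 1)**2 + 24) + 56)/((2*s + 7)*(16*s + (2*s + 1)**2 + 24))
  Re(s) > -7/2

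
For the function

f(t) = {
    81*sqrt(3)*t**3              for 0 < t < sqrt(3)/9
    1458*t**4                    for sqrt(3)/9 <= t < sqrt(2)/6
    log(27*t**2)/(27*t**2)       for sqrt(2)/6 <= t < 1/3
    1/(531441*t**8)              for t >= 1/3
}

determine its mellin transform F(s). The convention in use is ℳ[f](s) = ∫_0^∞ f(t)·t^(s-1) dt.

remove the common scale on t first: 3*sqrt(3)*t**3 on [0, sqrt(3)/3); 18*t**4 on [sqrt(3)/3, sqrt(2)/2); log(3*t**2)/(3*t**2) on [sqrt(2)/2, 1); …
invert the power substitution to get 3*sqrt(3)*t**(3/2) on [0, 1/3); 18*t**2 on [1/3, 1/2); log(3*t)/(3*t) on [1/2, 1); …
back out the common scale on t: t**(3/2) on [0, 1); 2*t**2 on [1, 3/2); log(t)/t on [3/2, 3); …
integrate the 4 segments split at sqrt(3)/9, sqrt(2)/6, 1/3, then add the results
segment 0 to sqrt(3)/9 holds 81*sqrt(3)*t**3; add its integral
the [sqrt(3)/9, sqrt(2)/6) slice contributes ∫ 1458*t**4·t^(s-1) dt
for t in [sqrt(2)/6, 1/3): the term is ∫ log(27*t**2)/(27*t**2)·t^(s-1)
∫ 1/(531441*t**8)·t^(s-1) over [1/3, ∞)

(324*2**(s/2)*(s/2 - 4)*(s/2 + 2)*(s**2/4 - s + 1) - 324*2**(s/2)*(s/2 - 4)*(s + 3)*(s**2/4 - s + 1) - 54*3**(s/2)*s*(s/2 - 4)*(s/2 + 2)*(s + 3)*log(3) + 54*3**(s/2)*s*(s/2 - 4)*(s/2 + 2)*(s + 3)*log(2) - 108*3**(s/2)*(s/2 - 4)*(s/2 + 2)*(s + 3)*log(2) + 108*3**(s/2)*(s/2 - 4)*(s/2 + 2)*(s + 3) + 108*3**(s/2)*(s/2 - 4)*(s/2 + 2)*(s + 3)*log(3) + 729*3**(s/2)*(s/2 - 4)*(s + 3)*(s**2/4 - s + 1) + 27*6**(s/2)*s*(s/2 - 4)*(s/2 + 2)*(s + 3)*log(3) - 54*6**(s/2)*(s/2 - 4)*(s/2 + 2)*(s + 3)*log(3) - 54*6**(s/2)*(s/2 - 4)*(s/2 + 2)*(s + 3) - 2*6**(s/2)*(s/2 + 2)*(s + 3)*(s**2/4 - s + 1))/(324*3**s*6**(s/2)*(s/2 - 4)*(s/2 + 2)*(s + 3)*(s**2/4 - s + 1))
  -3 < Re(s) < 8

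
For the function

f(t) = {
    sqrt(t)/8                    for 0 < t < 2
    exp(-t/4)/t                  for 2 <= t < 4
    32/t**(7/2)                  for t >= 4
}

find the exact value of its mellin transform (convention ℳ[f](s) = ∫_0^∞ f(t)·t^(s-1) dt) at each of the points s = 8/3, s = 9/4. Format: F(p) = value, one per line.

the shared t-power comes off first: t**(3/2)/8 on [0, 2); exp(-t/4) on [2, 4); 32/t**(5/2) on [4, ∞)
invert the common scale on t to get sqrt(2)*t**(3/2)/4 on [0, 1); exp(-t/2) on [1, 2); 4*sqrt(2)/t**(5/2) on [2, ∞)
invert the common scale on t to get t**(3/2) on [0, 1/2); exp(-t) on [1/2, 1); t**(-5/2) on [1, ∞)
decompose at 2, 4; ℳ[f](s) sums the 3 pieces' integrals
piece [0, 2): integrate sqrt(t)/8 against the kernel
for t in [2, 4): the term is ∫ exp(-t/4)/t·t^(s-1)
on [4, ∞): add ∫ 32/t**(7/2)·t^(s-1) dt

F(8/3) = -8*2**(1/3)*uppergamma(5/3, 1) + 6*2**(1/6)/19 + 8*2**(1/3)*uppergamma(5/3, 1/2) + 48*2**(1/3)/5
F(9/4) = -4*sqrt(2)*uppergamma(5/4, 1) + 2*2**(3/4)/11 + 4*sqrt(2)*uppergamma(5/4, 1/2) + 16*sqrt(2)/5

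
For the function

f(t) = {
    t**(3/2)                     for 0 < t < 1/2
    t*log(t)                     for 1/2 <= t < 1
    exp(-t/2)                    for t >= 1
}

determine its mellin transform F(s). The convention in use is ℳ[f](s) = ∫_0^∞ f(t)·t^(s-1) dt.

breakpoints 1/2, 1: one integral from each of the 3 segments
over [0, 1/2), the kernel integral of t**(3/2) enters the sum
for t in [1/2, 1): the term is ∫ t*log(t)·t^(s-1)
[1, ∞) adds the kernel integral of exp(-t/2)

(2*2**(2*s)*(2*s + 3)*(s**2 + 2*s + 1)*uppergamma(s, 1/2) - 2*2**s*(2*s + 3) + s*(2*s + 3)*log(2) + 2*s + (2*s + 3)*log(2) + sqrt(2)*(s**2 + 2*s + 1) + 3)/(2*2**s*(2*s + 3)*(s**2 + 2*s + 1))
  Re(s) > -3/2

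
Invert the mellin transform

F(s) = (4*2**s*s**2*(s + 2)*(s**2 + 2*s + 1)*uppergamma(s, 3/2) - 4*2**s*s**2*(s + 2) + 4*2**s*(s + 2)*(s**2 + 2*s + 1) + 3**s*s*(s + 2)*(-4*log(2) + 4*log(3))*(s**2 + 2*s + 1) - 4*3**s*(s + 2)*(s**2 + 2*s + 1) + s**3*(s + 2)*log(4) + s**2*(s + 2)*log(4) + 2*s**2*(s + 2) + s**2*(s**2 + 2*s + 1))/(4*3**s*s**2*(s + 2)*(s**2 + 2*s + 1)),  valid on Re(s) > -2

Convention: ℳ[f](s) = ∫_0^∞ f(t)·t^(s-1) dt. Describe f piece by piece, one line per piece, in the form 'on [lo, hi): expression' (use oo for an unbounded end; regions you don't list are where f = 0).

on [0, 1/3): 9*t**2/4
on [1/3, 2/3): 3*t*log(3*t/2)/2
on [2/3, 1): log(3*t/2)
on [1, oo): exp(-3*t/2)

undo the common scale on t: t**2 on [0, 1/2); t*log(t) on [1/2, 1); log(t) on [1, 3/2); …
summing 4 kernel integrals split by 1/3, 2/3, 1 yields ℳ[f](s)
segment 0 to 1/3 holds 9*t**2/4; add its integral
the [1/3, 2/3) slice contributes ∫ 3*t*log(3*t/2)/2·t^(s-1) dt
on [2/3, 1) integrate f = log(3*t/2) against the kernel
for t in [1, ∞): the term is ∫ exp(-3*t/2)·t^(s-1)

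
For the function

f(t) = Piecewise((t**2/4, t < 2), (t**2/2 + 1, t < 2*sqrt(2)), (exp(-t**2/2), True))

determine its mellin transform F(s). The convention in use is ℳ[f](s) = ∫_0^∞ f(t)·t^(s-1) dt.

strip the common scale on t: t**2 on [0, 1); 2*t**2 + 1 on [1, sqrt(2)); exp(-2*t**2) on [sqrt(2), ∞)
peel off the power substitution: t on [0, 1); 2*t + 1 on [1, 2); exp(-2*t) on [2, ∞)
breakpoints 2, 2*sqrt(2): one integral from each of the 3 segments
piece [0, 2): integrate t**2/4 against the kernel
piece [2, 2*sqrt(2)): integrate (t**2/2 + 1) against the kernel
segment 2*sqrt(2) to ∞ holds exp(-t**2/2); add its integral

(2**(s/2)*s*(s + 2)*uppergamma(s/2, 4) - 2**(s + 2)*s - 2**(s + 2) + 10*s*(2*sqrt(2))**s + 4*(2*sqrt(2))**s)/(2*s*(s + 2))
  Re(s) > -2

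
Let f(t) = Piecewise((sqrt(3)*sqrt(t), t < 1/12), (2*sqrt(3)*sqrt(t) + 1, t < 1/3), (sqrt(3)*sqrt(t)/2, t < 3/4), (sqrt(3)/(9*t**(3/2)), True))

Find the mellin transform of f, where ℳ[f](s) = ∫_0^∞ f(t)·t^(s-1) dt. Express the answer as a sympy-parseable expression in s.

undo the common scale on t: sqrt(t) on [0, 1/4); 2*sqrt(t) + 1 on [1/4, 1); sqrt(t)/2 on [1, 9/4); …
the power substitution comes off first: t on [0, 1/2); 2*t + 1 on [1/2, 1); t/2 on [1, 3/2); …
summing 4 kernel integrals split by 1/12, 1/3, 3/4 yields ℳ[f](s)
piece [0, 1/12): integrate sqrt(3)*sqrt(t) against the kernel
piece [1/12, 1/3): integrate (2*sqrt(3)*sqrt(t) + 1) against the kernel
on [1/3, 3/4): add ∫ sqrt(3)*sqrt(t)/2·t^(s-1) dt
∫ over [3/4, ∞) of sqrt(3)/(9*t**(3/2))·t^(s-1) joins the sum

(270*2**(2*s)*s*(2*s - 3) + 54*2**(2*s)*(2*s - 3) + 81*3**(2*s)*s*(2*s - 3) - 32*9**s*s*(2*s + 1) - 162*s*(2*s - 3) - 108*s + 162)/(54*12**s*s*(2*s - 3)*(2*s + 1))
  -1/2 < Re(s) < 3/2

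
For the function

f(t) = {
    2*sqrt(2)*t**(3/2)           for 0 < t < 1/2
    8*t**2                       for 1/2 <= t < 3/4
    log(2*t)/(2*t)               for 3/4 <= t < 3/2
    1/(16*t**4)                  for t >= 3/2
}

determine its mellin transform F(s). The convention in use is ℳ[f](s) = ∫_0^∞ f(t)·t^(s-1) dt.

(324*2**s*(s - 4)*(s + 2)*(s**2 - 2*s + 1) - 324*2**s*(s - 4)*(2*s + 3)*(s**2 - 2*s + 1) - 108*3**s*s*(s - 4)*(s + 2)*(2*s + 3)*log(3) + 108*3**s*s*(s - 4)*(s + 2)*(2*s + 3)*log(2) - 108*3**s*(s - 4)*(s + 2)*(2*s + 3)*log(2) + 108*3**s*(s - 4)*(s + 2)*(2*s + 3) + 108*3**s*(s - 4)*(s + 2)*(2*s + 3)*log(3) + 729*3**s*(s - 4)*(2*s + 3)*(s**2 - 2*s + 1) + 54*6**s*s*(s - 4)*(s + 2)*(2*s + 3)*log(3) - 54*6**s*(s - 4)*(s + 2)*(2*s + 3)*log(3) - 54*6**s*(s - 4)*(s + 2)*(2*s + 3) - 2*6**s*(s + 2)*(2*s + 3)*(s**2 - 2*s + 1))/(162*2**(2*s)*(s - 4)*(s + 2)*(2*s + 3)*(s**2 - 2*s + 1))
  -3/2 < Re(s) < 4

back out the common scale on t: t**(3/2) on [0, 1); 2*t**2 on [1, 3/2); log(t)/t on [3/2, 3); …
integrate the 4 segments split at 1/2, 3/4, 3/2, then add the results
[0, 1/2) adds the kernel integral of 2*sqrt(2)*t**(3/2)
on [1/2, 3/4): add ∫ 8*t**2·t^(s-1) dt
[3/4, 3/2) adds the kernel integral of log(2*t)/(2*t)
∫ over [3/2, ∞) of 1/(16*t**4)·t^(s-1) joins the sum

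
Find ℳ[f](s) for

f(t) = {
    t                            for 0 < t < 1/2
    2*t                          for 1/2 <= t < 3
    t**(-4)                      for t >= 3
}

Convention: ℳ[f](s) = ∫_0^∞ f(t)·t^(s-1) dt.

the 3 pieces separated at 1/2, 3 each add one integral
[0, 1/2) adds the kernel integral of t
on [1/2, 3): add ∫ 2*t·t^(s-1) dt
the [3, ∞) slice contributes ∫ t**(-4)·t^(s-1) dt

(970*6**s*s - 3890*6**s - 81*s + 324)/(162*2**s*(s**2 - 3*s - 4))
  -1 < Re(s) < 4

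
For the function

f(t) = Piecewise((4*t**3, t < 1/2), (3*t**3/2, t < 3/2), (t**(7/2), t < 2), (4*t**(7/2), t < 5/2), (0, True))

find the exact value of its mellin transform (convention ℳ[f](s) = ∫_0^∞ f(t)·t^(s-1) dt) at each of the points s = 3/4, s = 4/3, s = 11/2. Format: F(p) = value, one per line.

breakpoints 1/2, 3/2, 2: one integral from each of the 4 segments
segment [0, 1/2) carries 4*t**3; integrate it
between 1/2 and 3/2 the integrand is 3*t**3/2·t^(s-1)
segment [3/2, 2) carries t**(7/2); integrate it
∫ 4*t**(7/2)·t^(s-1) over [2, 5/2)

F(3/4) = 2**(1/4)*(-22955 - 1215*sqrt(2)*3**(1/4) + 1377*3**(3/4) + 37500*sqrt(2)*5**(1/4))/2040
F(4/3) = -288*2**(5/6)/29 - 243*2**(1/6)*3**(5/6)/464 + 15*2**(2/3)/832 + 729*2**(2/3)*3**(1/3)/832 + 1875*2**(1/6)*5**(5/6)/116
F(11/2) = 5*sqrt(2)/8704 + 19683*sqrt(6)/8704 + 7006385/4608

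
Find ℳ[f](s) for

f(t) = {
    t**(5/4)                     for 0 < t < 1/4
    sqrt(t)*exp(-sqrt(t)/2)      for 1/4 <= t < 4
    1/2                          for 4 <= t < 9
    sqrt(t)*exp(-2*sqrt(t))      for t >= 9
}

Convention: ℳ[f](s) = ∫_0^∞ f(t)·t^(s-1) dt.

peel off the shared t-power: t**(3/4) on [0, 1/4); exp(-sqrt(t)/2) on [1/4, 4); 1/(2*sqrt(t)) on [4, 9); …
reversing the power substitution: t**(3/2) on [0, 1/2); exp(-t/2) on [1/2, 2); 1/(2*t) on [2, 3); …
split f at 1/4, 4, 9: ℳ[f](s) collects 4 kernel integrals
segment [0, 1/4) carries t**(5/4); integrate it
on [1/4, 4) integrate f = sqrt(t)*exp(-sqrt(t)/2) against the kernel
on [4, 9) integrate f = 1/2 against the kernel
∫ sqrt(t)*exp(-2*sqrt(t))·t^(s-1) over [9, ∞)

(1296**s*(4*s + 5)/2 + 36**s*s*(4*s + 5)*uppergamma(2*s + 1, 6) + sqrt(2)*36**s*s/2 + 4*576**s*s*(4*s + 5)*uppergamma(2*s + 1, 1/4) - 4*576**s*s*(4*s + 5)*uppergamma(2*s + 1, 1) - 576**s*(4*s + 5)/2)/(144**s*s*(4*s + 5))
  Re(s) > -5/4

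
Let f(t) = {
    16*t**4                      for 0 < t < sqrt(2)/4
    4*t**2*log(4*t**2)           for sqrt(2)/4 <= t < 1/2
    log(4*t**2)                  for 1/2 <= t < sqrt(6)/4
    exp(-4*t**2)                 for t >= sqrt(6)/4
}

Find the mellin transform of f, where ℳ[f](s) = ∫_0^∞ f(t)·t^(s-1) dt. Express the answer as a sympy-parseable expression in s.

(sqrt(2)/4)**s*(2*2**(s/2)*s**2*(s + 4)*(s**2 + 4*s + 4)*uppergamma(s/2, 3/2) - 8*2**(s/2)*s**2*(s + 4) + 8*2**(s/2)*(s + 4)*(s**2 + 4*s + 4) + 3**(s/2)*s*(s + 4)*(-4*log(2) + 4*log(3))*(s**2 + 4*s + 4) - 8*3**(s/2)*(s + 4)*(s**2 + 4*s + 4) + s**3*(s + 4)*log(4) + 4*s**2*(s + 4)*log(2) + 4*s**2*(s + 4) + s**2*(s**2 + 4*s + 4))/(4*s**2*(s + 4)*(s**2 + 4*s + 4))
  Re(s) > -4

undo the common scale on t: t**4 on [0, sqrt(2)/2); t**2*log(t**2) on [sqrt(2)/2, 1); log(t**2) on [1, sqrt(6)/2); …
reversing the power substitution: t**2 on [0, 1/2); t*log(t) on [1/2, 1); log(t) on [1, 3/2); …
the 4 pieces separated at sqrt(2)/4, 1/2, sqrt(6)/4 each add one integral
for t in [0, sqrt(2)/4): the term is ∫ 16*t**4·t^(s-1)
segment sqrt(2)/4 to 1/2 holds 4*t**2*log(4*t**2); add its integral
piece [1/2, sqrt(6)/4): integrate log(4*t**2) against the kernel
segment [sqrt(6)/4, ∞) carries exp(-4*t**2); integrate it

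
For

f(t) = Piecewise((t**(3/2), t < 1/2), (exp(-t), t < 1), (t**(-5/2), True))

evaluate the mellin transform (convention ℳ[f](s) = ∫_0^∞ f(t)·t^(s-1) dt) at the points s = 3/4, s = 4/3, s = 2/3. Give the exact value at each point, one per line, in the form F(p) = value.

the 3 pieces separated at 1/2, 1 each add one integral
over [0, 1/2), the kernel integral of t**(3/2) enters the sum
∫ exp(-t)·t^(s-1) over [1/2, 1)
segment 1 to ∞ holds t**(-5/2); add its integral

F(3/4) = -uppergamma(3/4, 1) + 2**(3/4)/18 + 4/7 + uppergamma(3/4, 1/2)
F(4/3) = -uppergamma(4/3, 1) + 3*2**(1/6)/68 + uppergamma(4/3, 1/2) + 6/7
F(2/3) = -uppergamma(2/3, 1) + 3*2**(5/6)/52 + 6/11 + uppergamma(2/3, 1/2)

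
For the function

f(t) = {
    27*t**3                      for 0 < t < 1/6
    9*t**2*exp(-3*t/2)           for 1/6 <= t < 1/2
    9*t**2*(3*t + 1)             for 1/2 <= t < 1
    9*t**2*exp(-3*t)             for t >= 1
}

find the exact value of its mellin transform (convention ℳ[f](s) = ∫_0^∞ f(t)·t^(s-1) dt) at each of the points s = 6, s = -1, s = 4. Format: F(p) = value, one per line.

F(6) = -19423535*exp(-3/4)/5184 + 55289551/13436928 + 11114*exp(-3)/81 + 106028861*exp(-1/4)/46656
F(-1) = -6*exp(-3/4) + 3*exp(-3) + 6*exp(-1/4) + 15
F(4) = -86701*exp(-3/4)/432 + 736*exp(-3)/27 + 384913/72576 + 157781*exp(-1/4)/1296

remove the common scale on t first: t**3 on [0, 1/2); t**2*exp(-t/2) on [1/2, 3/2); t**2*(t + 1) on [3/2, 3); …
strip the shared t-power: t on [0, 1/2); exp(-t/2) on [1/2, 3/2); t + 1 on [3/2, 3); …
the 4 pieces separated at 1/6, 1/2, 1 each add one integral
on [0, 1/6): add ∫ 27*t**3·t^(s-1) dt
piece [1/6, 1/2): integrate 9*t**2*exp(-3*t/2) against the kernel
the [1/2, 1) slice contributes ∫ 9*t**2*(3*t + 1)·t^(s-1) dt
piece [1, ∞): integrate 9*t**2*exp(-3*t) against the kernel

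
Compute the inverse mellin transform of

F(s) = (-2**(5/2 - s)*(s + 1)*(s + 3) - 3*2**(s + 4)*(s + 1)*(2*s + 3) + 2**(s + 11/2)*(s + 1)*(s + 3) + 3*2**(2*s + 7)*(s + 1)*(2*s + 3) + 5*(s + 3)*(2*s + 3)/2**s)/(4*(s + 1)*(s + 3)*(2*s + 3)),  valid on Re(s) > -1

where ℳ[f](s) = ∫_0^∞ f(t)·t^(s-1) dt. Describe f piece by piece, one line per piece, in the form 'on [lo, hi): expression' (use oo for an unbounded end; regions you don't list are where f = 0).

on [0, 1/2): 5*t/2
on [1/2, 2): 2*t**(3/2)
on [2, 4): 3*t**3/2

cuts at 1/2, 2: linearity sums the 3 kernel integrals
segment [0, 1/2) carries 5*t/2; integrate it
∫ 2*t**(3/2)·t^(s-1) over [1/2, 2)
segment 2 to 4 holds 3*t**3/2; add its integral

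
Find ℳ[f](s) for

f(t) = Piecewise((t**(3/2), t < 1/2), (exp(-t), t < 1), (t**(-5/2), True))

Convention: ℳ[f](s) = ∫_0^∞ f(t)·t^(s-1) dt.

cuts at 1/2, 1: linearity sums the 3 kernel integrals
for t in [0, 1/2): the term is ∫ t**(3/2)·t^(s-1)
on [1/2, 1) integrate f = exp(-t) against the kernel
on [1, ∞) integrate f = t**(-5/2) against the kernel

(2*2**s*(2*s - 5)*(2*s + 3)*uppergamma(s, 1/2) - 2*2**s*(2*s - 5)*(2*s + 3)*uppergamma(s, 1) - 4*2**s*(2*s + 3) + sqrt(2)*(2*s - 5))/(2*2**s*(2*s - 5)*(2*s + 3))
  -3/2 < Re(s) < 5/2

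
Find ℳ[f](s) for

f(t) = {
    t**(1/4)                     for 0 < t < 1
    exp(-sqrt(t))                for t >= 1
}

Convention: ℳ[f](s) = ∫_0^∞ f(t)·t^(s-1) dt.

peel off the power substitution: sqrt(t) on [0, 1); exp(-t) on [1, ∞)
along the cuts 1, ℳ[f](s) splits into 2 integrals
∫ over [0, 1) of t**(1/4)·t^(s-1) joins the sum
on [1, ∞) integrate f = exp(-sqrt(t)) against the kernel

2*((4*s + 1)*uppergamma(2*s, 1) + 2)/(4*s + 1)
  Re(s) > -1/4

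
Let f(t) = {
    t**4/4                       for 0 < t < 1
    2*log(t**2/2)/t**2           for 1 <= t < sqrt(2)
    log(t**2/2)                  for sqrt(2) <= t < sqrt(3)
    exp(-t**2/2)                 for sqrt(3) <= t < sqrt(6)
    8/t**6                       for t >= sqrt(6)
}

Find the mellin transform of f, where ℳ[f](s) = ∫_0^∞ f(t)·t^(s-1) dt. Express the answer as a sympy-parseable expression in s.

strip the power substitution: t**2/4 on [0, 1); 2*log(t/2)/t on [1, 2); log(t/2) on [2, 3); …
invert the common scale on t to get t**2 on [0, 1/2); log(t)/t on [1/2, 1); log(t) on [1, 3/2); …
summing 5 kernel integrals split by 1, sqrt(2), sqrt(3), sqrt(6) yields ℳ[f](s)
the [0, 1) slice contributes ∫ t**4/4·t^(s-1) dt
on [1, sqrt(2)) integrate f = 2*log(t**2/2)/t**2 against the kernel
[sqrt(2), sqrt(3)) adds the kernel integral of log(t**2/2)
segment [sqrt(3), sqrt(6)) carries exp(-t**2/2); integrate it
∫ 8/t**6·t^(s-1) over [sqrt(6), ∞)

(27*2**(s/2)*s**2*(s/2 - 3)*(s/2 + 2)*(s**2/4 - s + 1)*uppergamma(s/2, 3/2) - 27*2**(s/2)*s**2*(s/2 - 3)*(s/2 + 2)*(s**2/4 - s + 1)*uppergamma(s/2, 3) - 27*2**(s/2)*s**2*(s/2 - 3)*(s/2 + 2) + 108*2**(s/2)*(s/2 - 3)*(s/2 + 2)*(s**2/4 - s + 1) - 54*3**(s/2)*s*(s/2 - 3)*(s/2 + 2)*(s**2/4 - s + 1)*log(2) + 54*3**(s/2)*s*(s/2 - 3)*(s/2 + 2)*(s**2/4 - s + 1)*log(3) - 108*3**(s/2)*(s/2 - 3)*(s/2 + 2)*(s**2/4 - s + 1) - 6**(s/2)*s**2*(s/2 + 2)*(s**2/4 - s + 1) + 27*s**3*(s/2 - 3)*(s/2 + 2)*log(2) - 54*s**2*(s/2 - 3)*(s/2 + 2)*log(2) + 54*s**2*(s/2 - 3)*(s/2 + 2) + 27*s**2*(s/2 - 3)*(s**2/4 - s + 1)/4)/(54*s**2*(s/2 - 3)*(s/2 + 2)*(s**2/4 - s + 1))
  -4 < Re(s) < 6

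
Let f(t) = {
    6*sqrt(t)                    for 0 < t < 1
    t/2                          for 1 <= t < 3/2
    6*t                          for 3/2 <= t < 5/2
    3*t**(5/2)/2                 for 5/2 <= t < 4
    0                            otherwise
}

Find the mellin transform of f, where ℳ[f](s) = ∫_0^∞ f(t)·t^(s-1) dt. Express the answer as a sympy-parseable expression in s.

linearity at 1, 3/2, 5/2 turns ℳ[f](s) into 4 summed integrals
segment 0 to 1 holds 6*sqrt(t); add its integral
between 1 and 3/2 the integrand is t/2·t^(s-1)
[3/2, 5/2) adds the kernel integral of 6*t
∫ 3*t**(5/2)/2·t^(s-1) over [5/2, 4)

(768*2**(2*s)*(s + 1)*(2*s + 1) - 75*2**(1/2 - s)*5**(s + 1/2)*(s + 1)*(2*s + 1) - 66*(3/2)**s*(2*s + 1)*(2*s + 5) + 96*(s + 1)*(2*s + 5) - 4*(2*s + 1)*(2*s + 5) + 120*5**s*(2*s + 1)*(2*s + 5)/2**s)/(8*(s + 1)*(2*s + 1)*(2*s + 5))
  Re(s) > -1/2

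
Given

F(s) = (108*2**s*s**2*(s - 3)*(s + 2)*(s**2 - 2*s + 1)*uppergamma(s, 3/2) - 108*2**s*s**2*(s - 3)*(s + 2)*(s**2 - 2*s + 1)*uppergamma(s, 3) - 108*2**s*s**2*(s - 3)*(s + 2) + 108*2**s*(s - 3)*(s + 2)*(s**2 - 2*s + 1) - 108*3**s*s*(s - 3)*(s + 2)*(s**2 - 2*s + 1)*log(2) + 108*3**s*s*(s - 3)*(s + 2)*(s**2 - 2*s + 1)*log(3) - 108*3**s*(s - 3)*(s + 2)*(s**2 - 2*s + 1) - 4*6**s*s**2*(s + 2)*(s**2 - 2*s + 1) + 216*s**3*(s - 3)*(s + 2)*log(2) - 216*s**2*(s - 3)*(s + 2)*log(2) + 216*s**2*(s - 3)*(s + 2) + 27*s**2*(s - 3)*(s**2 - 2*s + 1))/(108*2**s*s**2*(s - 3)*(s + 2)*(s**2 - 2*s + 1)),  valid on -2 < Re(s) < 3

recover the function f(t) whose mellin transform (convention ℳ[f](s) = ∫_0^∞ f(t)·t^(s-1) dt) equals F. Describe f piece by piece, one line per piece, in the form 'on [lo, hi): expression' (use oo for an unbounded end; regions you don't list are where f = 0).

on [0, 1/2): t**2
on [1/2, 1): log(t)/t
on [1, 3/2): log(t)
on [3/2, 3): exp(-t)
on [3, oo): t**(-3)

summing 5 kernel integrals split by 1/2, 1, 3/2, 3 yields ℳ[f](s)
over [0, 1/2), the kernel integral of t**2 enters the sum
segment 1/2 to 1 holds log(t)/t; add its integral
∫ log(t)·t^(s-1) over [1, 3/2)
over [3/2, 3), the kernel integral of exp(-t) enters the sum
on [3, ∞): add ∫ t**(-3)·t^(s-1) dt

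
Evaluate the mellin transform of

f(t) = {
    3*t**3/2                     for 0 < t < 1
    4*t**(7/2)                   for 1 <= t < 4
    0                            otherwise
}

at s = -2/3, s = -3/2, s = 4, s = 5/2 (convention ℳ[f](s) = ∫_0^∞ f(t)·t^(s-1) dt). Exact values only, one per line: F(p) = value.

F(-2/3) = -183/238 + 768*2**(2/3)/17
F(-3/2) = 31
F(4) = 3669949/210
F(5/2) = 30033/11

f breaks at 1 into 2 integrals to sum
on [0, 1) integrate f = 3*t**3/2 against the kernel
on [1, 4) integrate f = 4*t**(7/2) against the kernel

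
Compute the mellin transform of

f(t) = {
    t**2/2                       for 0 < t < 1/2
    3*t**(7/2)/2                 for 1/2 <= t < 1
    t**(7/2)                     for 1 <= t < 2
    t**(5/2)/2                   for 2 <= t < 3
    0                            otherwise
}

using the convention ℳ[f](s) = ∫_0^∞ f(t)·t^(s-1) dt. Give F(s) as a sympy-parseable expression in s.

linearity at 1/2, 1, 2 turns ℳ[f](s) into 4 summed integrals
over [0, 1/2), the kernel integral of t**2/2 enters the sum
between 1/2 and 1 the integrand is 3*t**(7/2)/2·t^(s-1)
on [1, 2): add ∫ t**(7/2)·t^(s-1) dt
between 2 and 3 the integrand is t**(5/2)/2·t^(s-1)

(-3*2**(1/2 - s)*(s + 2)*(2*s + 5) + 2**(1 - s)*(2*s + 5)*(2*s + 7) - 2**(s + 13/2)*(s + 2)*(2*s + 7) + 2**(s + 17/2)*(s + 2)*(2*s + 5) + 16*3**(s + 5/2)*(s + 2)*(2*s + 7) + 16*(s + 2)*(2*s + 5))/(16*(s + 2)*(2*s + 5)*(2*s + 7))
  Re(s) > -2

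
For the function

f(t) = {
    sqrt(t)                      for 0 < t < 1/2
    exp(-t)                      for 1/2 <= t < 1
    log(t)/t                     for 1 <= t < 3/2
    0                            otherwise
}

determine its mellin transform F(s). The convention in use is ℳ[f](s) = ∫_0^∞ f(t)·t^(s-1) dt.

(3*2**s*(2*s + 1)*(s**2 - 2*s + 1)*uppergamma(s, 1/2) - 3*2**s*(2*s + 1)*(s**2 - 2*s + 1)*uppergamma(s, 1) + 3*2**s*(2*s + 1) + 3**s*s*(2*s + 1)*(-2*log(2) + 2*log(3)) - 2*3**s*(2*s + 1) + 3**s*(2*s + 1)*(-2*log(3) + 2*log(2)) + 3*sqrt(2)*(s**2 - 2*s + 1))/(3*2**s*(2*s + 1)*(s**2 - 2*s + 1))
  Re(s) > -1/2

decompose at 1/2, 1; ℳ[f](s) sums the 3 pieces' integrals
for t in [0, 1/2): the term is ∫ sqrt(t)·t^(s-1)
segment [1/2, 1) carries exp(-t); integrate it
for t in [1, 3/2): the term is ∫ log(t)/t·t^(s-1)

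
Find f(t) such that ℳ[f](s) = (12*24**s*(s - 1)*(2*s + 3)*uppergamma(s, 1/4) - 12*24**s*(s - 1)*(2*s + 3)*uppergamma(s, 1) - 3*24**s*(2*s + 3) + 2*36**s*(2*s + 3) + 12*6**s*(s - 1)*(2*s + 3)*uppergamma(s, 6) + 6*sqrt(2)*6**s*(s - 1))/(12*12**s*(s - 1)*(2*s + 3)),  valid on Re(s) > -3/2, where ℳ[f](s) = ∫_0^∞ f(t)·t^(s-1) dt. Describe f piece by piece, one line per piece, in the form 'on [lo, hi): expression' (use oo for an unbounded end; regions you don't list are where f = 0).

f breaks at 1/2, 2, 3 into 4 integrals to sum
on [0, 1/2): add ∫ t**(3/2)·t^(s-1) dt
the [1/2, 2) slice contributes ∫ exp(-t/2)·t^(s-1) dt
segment 2 to 3 holds 1/(2*t); add its integral
for t in [3, ∞): the term is ∫ exp(-2*t)·t^(s-1)

on [0, 1/2): t**(3/2)
on [1/2, 2): exp(-t/2)
on [2, 3): 1/(2*t)
on [3, oo): exp(-2*t)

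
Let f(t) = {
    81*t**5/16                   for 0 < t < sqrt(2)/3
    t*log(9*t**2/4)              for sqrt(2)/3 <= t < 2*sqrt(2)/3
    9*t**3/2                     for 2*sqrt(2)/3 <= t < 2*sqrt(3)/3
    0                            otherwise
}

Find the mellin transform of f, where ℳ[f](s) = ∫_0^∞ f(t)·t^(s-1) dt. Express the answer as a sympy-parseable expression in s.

peel off the shared t-power: 81*t**4/16 on [0, sqrt(2)/3); log(9*t**2/4) on [sqrt(2)/3, 2*sqrt(2)/3); 9*t**2/2 on [2*sqrt(2)/3, 2*sqrt(3)/3)
the common scale on t comes off first: t**4 on [0, sqrt(2)/2); log(t**2) on [sqrt(2)/2, sqrt(2)); 2*t**2 on [sqrt(2), sqrt(3))
back out the power substitution: t**2 on [0, 1/2); log(t) on [1/2, 2); 2*t on [2, 3)
f breaks at sqrt(2)/3, 2*sqrt(2)/3 into 3 integrals to sum
between 0 and sqrt(2)/3 the integrand is 81*t**5/16·t^(s-1)
on [sqrt(2)/3, 2*sqrt(2)/3): add ∫ t*log(9*t**2/4)·t^(s-1) dt
[2*sqrt(2)/3, 2*sqrt(3)/3) adds the kernel integral of 9*t**3/2

2**(s/2 + 1/2)*(-32*2**s*(s + 1)**2*(s + 5) + 8*2**s*(s + 1)*(s + 3)*(s + 5)*log(2) - 16*2**s*(s + 3)*(s + 5) + 24*6**(s/2 + 1/2)*(s + 1)**2*(s + 5) + (s + 1)**2*(s + 3) + 4*(s + 1)*(s + 3)*(s + 5)*log(2) + 8*(s + 3)*(s + 5))/(12*3**s*(s + 1)**2*(s + 3)*(s + 5))
  Re(s) > -5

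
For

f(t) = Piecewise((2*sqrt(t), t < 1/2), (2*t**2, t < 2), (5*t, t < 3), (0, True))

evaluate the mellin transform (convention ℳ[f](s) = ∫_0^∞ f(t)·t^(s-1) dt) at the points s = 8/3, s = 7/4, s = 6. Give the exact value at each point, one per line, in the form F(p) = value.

the 3 pieces separated at 1/2, 2 each add one integral
on [0, 1/2) integrate f = 2*sqrt(t) against the kernel
∫ 2*t**2·t^(s-1) over [1/2, 2)
[2, 3) adds the kernel integral of 5*t

F(8/3) = -312*2**(2/3)/77 - 3*2**(1/3)/224 + 3*2**(5/6)/76 + 405*3**(2/3)/11
F(7/4) = -1433*2**(3/4)/495 - 2**(1/4)/30 + 180*3**(3/4)/11
F(6) = sqrt(2)/416 + 11000825/7168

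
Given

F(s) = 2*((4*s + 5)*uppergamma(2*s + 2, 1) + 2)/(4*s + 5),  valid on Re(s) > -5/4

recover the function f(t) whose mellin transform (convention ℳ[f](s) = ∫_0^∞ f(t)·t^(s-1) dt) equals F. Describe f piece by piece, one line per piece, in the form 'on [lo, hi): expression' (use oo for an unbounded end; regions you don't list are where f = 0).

back out the shared t-power: t**(1/4) on [0, 1); exp(-sqrt(t)) on [1, ∞)
peel off the power substitution: sqrt(t) on [0, 1); exp(-t) on [1, ∞)
summing 2 kernel integrals split by 1 yields ℳ[f](s)
segment [0, 1) carries t**(5/4); integrate it
the [1, ∞) slice contributes ∫ t*exp(-sqrt(t))·t^(s-1) dt

on [0, 1): t**(5/4)
on [1, oo): t*exp(-sqrt(t))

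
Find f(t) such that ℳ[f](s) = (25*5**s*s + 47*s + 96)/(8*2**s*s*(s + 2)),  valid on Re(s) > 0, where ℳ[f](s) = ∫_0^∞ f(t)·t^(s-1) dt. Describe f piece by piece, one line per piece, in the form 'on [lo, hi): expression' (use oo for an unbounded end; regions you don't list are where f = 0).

on [0, 1/2): 6
on [1/2, 5/2): t**2/2

cuts at 1/2: linearity sums the 2 kernel integrals
piece [0, 1/2): integrate 6 against the kernel
piece [1/2, 5/2): integrate t**2/2 against the kernel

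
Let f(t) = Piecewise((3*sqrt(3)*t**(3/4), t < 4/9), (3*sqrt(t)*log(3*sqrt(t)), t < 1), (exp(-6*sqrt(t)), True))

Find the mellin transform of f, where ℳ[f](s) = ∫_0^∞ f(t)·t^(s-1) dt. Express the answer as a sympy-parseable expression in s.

2*(-4*144**s*s*(4*s + 3)*log(2) - 2*144**s*(4*s + 3)*log(2) + 2*144**s*(4*s + 3) + 4*144**s*sqrt(2)*(4*s**2 + 4*s + 1) + 6*324**s*s*(4*s + 3)*log(3) - 3*324**s*(4*s + 3) + 3*324**s*(4*s + 3)*log(3) + 9**s*(4*s + 3)*(4*s**2 + 4*s + 1)*uppergamma(2*s, 6))/(324**s*(4*s + 3)*(4*s**2 + 4*s + 1))
  Re(s) > -3/4

reversing the power substitution: 3*sqrt(3)*t**(3/2) on [0, 2/3); 3*t*log(3*t) on [2/3, 1); exp(-6*t) on [1, ∞)
reversing the common scale on t: t**(3/2) on [0, 2); t*log(t) on [2, 3); exp(-2*t) on [3, ∞)
the 3 pieces separated at 4/9, 1 each add one integral
between 0 and 4/9 the integrand is 3*sqrt(3)*t**(3/4)·t^(s-1)
∫ 3*sqrt(t)*log(3*sqrt(t))·t^(s-1) over [4/9, 1)
segment [1, ∞) carries exp(-6*sqrt(t)); integrate it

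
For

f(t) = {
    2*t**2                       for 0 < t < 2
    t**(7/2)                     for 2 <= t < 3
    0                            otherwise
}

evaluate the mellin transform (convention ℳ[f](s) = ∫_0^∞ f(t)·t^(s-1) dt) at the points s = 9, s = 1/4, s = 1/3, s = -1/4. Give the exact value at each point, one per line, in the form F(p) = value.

split f at 2: ℳ[f](s) collects 2 kernel integrals
∫ 2*t**2·t^(s-1) over [0, 2)
between 2 and 3 the integrand is t**(7/2)·t^(s-1)

F(9) = -8192*sqrt(2)/25 + 4096/11 + 1062882*sqrt(3)/25
F(1/4) = -32*2**(3/4)/15 + 32*2**(1/4)/9 + 36*3**(3/4)/5
F(1/3) = -48*2**(5/6)/23 + 24*2**(1/3)/7 + 162*3**(5/6)/23
F(-1/4) = -32*2**(1/4)/13 + 16*2**(3/4)/7 + 108*3**(1/4)/13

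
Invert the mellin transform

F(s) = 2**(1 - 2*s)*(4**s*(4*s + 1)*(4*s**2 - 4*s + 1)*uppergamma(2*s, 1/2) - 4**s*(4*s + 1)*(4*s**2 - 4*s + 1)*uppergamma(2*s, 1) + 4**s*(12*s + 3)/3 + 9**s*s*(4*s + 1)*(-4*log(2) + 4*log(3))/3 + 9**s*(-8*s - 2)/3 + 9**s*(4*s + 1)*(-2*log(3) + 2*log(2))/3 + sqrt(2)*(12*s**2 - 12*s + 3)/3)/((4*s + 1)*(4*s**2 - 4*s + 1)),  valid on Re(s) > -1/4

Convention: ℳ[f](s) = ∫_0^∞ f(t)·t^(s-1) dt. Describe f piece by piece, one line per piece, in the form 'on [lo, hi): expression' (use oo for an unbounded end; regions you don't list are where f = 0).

on [0, 1/4): t**(1/4)
on [1/4, 1): exp(-sqrt(t))
on [1, 9/4): log(sqrt(t))/sqrt(t)

peel off the power substitution: sqrt(t) on [0, 1/2); exp(-t) on [1/2, 1); log(t)/t on [1, 3/2)
f breaks at 1/4, 1 into 3 integrals to sum
piece [0, 1/4): integrate t**(1/4) against the kernel
for t in [1/4, 1): the term is ∫ exp(-sqrt(t))·t^(s-1)
for t in [1, 9/4): the term is ∫ log(sqrt(t))/sqrt(t)·t^(s-1)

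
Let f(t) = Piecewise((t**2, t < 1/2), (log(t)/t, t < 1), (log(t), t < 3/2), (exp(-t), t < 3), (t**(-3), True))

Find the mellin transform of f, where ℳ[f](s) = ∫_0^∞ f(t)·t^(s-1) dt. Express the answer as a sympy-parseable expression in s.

decompose at 1/2, 1, 3/2, 3; ℳ[f](s) sums the 5 pieces' integrals
on [0, 1/2): add ∫ t**2·t^(s-1) dt
on [1/2, 1) integrate f = log(t)/t against the kernel
[1, 3/2) adds the kernel integral of log(t)
over [3/2, 3), the kernel integral of exp(-t) enters the sum
between 3 and ∞ the integrand is t**(-3)·t^(s-1)

(108*2**s*s**2*(s - 3)*(s + 2)*(s**2 - 2*s + 1)*uppergamma(s, 3/2) - 108*2**s*s**2*(s - 3)*(s + 2)*(s**2 - 2*s + 1)*uppergamma(s, 3) - 108*2**s*s**2*(s - 3)*(s + 2) + 108*2**s*(s - 3)*(s + 2)*(s**2 - 2*s + 1) - 108*3**s*s*(s - 3)*(s + 2)*(s**2 - 2*s + 1)*log(2) + 108*3**s*s*(s - 3)*(s + 2)*(s**2 - 2*s + 1)*log(3) - 108*3**s*(s - 3)*(s + 2)*(s**2 - 2*s + 1) - 4*6**s*s**2*(s + 2)*(s**2 - 2*s + 1) + 216*s**3*(s - 3)*(s + 2)*log(2) - 216*s**2*(s - 3)*(s + 2)*log(2) + 216*s**2*(s - 3)*(s + 2) + 27*s**2*(s - 3)*(s**2 - 2*s + 1))/(108*2**s*s**2*(s - 3)*(s + 2)*(s**2 - 2*s + 1))
  -2 < Re(s) < 3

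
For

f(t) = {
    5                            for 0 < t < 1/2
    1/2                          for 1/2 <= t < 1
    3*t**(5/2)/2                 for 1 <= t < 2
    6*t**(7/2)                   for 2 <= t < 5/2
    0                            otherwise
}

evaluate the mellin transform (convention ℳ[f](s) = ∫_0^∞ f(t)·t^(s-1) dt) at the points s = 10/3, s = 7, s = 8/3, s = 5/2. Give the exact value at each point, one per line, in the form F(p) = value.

F(10/3) = -68832*2**(5/6)/1435 - 3/28 + 27*2**(2/3)/320 + 140625*2**(1/6)*5**(5/6)/1312
F(7) = -67072*sqrt(2)/133 - 2773/34048 + 9765625*sqrt(10)/3584
F(8/3) = -60768*2**(1/6)/1147 - 51/496 + 27*2**(1/3)/128 + 140625*2**(5/6)*5**(1/6)/1184
F(5/2) = 9*sqrt(2)/40 + 12137/64

summing 4 kernel integrals split by 1/2, 1, 2 yields ℳ[f](s)
between 0 and 1/2 the integrand is 5·t^(s-1)
for t in [1/2, 1): the term is ∫ 1/2·t^(s-1)
over [1, 2), the kernel integral of 3*t**(5/2)/2 enters the sum
on [2, 5/2) integrate f = 6*t**(7/2) against the kernel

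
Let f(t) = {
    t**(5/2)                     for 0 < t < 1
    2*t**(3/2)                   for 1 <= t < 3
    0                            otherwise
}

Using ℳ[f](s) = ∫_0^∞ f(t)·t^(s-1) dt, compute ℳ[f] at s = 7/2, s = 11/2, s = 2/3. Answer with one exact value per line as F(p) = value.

undo the shared t-power: sqrt(t) on [0, 1); 2/sqrt(t) on [1, 3)
strip the shared t-power: t**(3/2) on [0, 1); 2*sqrt(t) on [1, 3)
decompose at 1; ℳ[f](s) sums the 2 pieces' integrals
between 0 and 1 the integrand is t**(5/2)·t^(s-1)
segment 1 to 3 holds 2*t**(3/2); add its integral

F(7/2) = 2909/30
F(11/2) = 34983/56
F(2/3) = -150/247 + 108*3**(1/6)/13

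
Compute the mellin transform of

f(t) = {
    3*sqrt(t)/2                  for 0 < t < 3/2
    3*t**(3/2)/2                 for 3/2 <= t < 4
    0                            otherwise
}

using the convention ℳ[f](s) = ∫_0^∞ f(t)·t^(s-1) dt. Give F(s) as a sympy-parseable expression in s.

3*(64*2**(3*s)*s + 32*2**(3*s) - 2*3**s*sqrt(6)*s + 3*3**s*sqrt(6))/(4*2**s*(4*s**2 + 8*s + 3))
  Re(s) > -1/2

split f at 3/2: ℳ[f](s) collects 2 kernel integrals
∫ 3*sqrt(t)/2·t^(s-1) over [0, 3/2)
on [3/2, 4) integrate f = 3*t**(3/2)/2 against the kernel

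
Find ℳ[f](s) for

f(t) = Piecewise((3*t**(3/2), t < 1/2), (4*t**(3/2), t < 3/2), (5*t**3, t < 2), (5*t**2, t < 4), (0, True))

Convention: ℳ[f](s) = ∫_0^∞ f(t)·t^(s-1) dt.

(640*2**(2*s)*(s + 3)*(2*s + 3) + 320*2**s*(s + 2)*(2*s + 3) - 160*2**s*(s + 3)*(2*s + 3) + 48*2**(1/2 - s)*3**(s + 1/2)*(s + 2)*(s + 3) - 4*2**(1/2 - s)*(s + 2)*(s + 3) - 135*(3/2)**s*(s + 2)*(2*s + 3))/(8*(s + 2)*(s + 3)*(2*s + 3))
  Re(s) > -3/2

summing 4 kernel integrals split by 1/2, 3/2, 2 yields ℳ[f](s)
on [0, 1/2) integrate f = 3*t**(3/2) against the kernel
on [1/2, 3/2): add ∫ 4*t**(3/2)·t^(s-1) dt
piece [3/2, 2): integrate 5*t**3 against the kernel
segment 2 to 4 holds 5*t**2; add its integral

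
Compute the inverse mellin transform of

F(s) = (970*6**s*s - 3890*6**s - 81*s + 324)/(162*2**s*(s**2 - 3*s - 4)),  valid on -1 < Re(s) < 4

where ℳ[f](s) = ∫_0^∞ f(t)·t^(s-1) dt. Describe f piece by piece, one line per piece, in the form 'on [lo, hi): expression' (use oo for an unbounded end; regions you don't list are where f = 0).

linearity at 1/2, 3 turns ℳ[f](s) into 3 summed integrals
∫ over [0, 1/2) of t·t^(s-1) joins the sum
piece [1/2, 3): integrate 2*t against the kernel
piece [3, ∞): integrate t**(-4) against the kernel

on [0, 1/2): t
on [1/2, 3): 2*t
on [3, oo): t**(-4)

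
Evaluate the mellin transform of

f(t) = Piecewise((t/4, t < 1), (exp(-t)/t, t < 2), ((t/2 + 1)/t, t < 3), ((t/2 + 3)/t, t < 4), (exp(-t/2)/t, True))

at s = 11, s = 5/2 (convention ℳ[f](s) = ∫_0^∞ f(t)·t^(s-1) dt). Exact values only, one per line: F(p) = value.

invert the shared t-power to get t**2/4 on [0, 1); exp(-t) on [1, 2); t/2 + 1 on [2, 3); …
invert the common scale on t to get t**2 on [0, 1/2); exp(-2*t) on [1/2, 1); t + 1 on [1, 3/2); …
breakpoints 1, 2, 3, 4: one integral from each of the 5 segments
on [0, 1) integrate f = t/4 against the kernel
on [1, 2): add ∫ exp(-t)/t·t^(s-1) dt
piece [2, 3): integrate (t/2 + 1)/t against the kernel
segment [3, 4) carries (t/2 + 3)/t; integrate it
segment 4 to ∞ holds exp(-t/2)/t; add its integral

F(11) = 986410*exp(-1) + 1302094759/2640 + 2742883968*exp(-2)
F(5/2) = -4*sqrt(3) - 32*sqrt(2)/15 - sqrt(2)*exp(-2) - sqrt(pi)*erfc(sqrt(2))/2 + sqrt(2)*sqrt(pi)*erfc(sqrt(2)) + sqrt(pi)*erfc(1)/2 + exp(-1) + 4*exp(-2) + 1573/70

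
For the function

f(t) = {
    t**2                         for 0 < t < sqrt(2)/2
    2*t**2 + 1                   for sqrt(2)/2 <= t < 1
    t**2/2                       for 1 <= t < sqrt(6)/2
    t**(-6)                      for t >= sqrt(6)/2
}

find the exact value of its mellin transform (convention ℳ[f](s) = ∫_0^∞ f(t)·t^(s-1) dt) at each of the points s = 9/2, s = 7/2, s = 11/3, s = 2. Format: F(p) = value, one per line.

undo the power substitution: t on [0, 1/2); 2*t + 1 on [1/2, 1); t/2 on [1, 3/2); …
slice at sqrt(2)/2, 1, sqrt(6)/2, transform all 4 pieces, and sum them
on [0, sqrt(2)/2): add ∫ t**2·t^(s-1) dt
on [sqrt(2)/2, 1) integrate f = (2*t**2 + 1) against the kernel
∫ over [1, sqrt(6)/2) of t**2/2·t^(s-1) joins the sum
∫ over [sqrt(6)/2, ∞) of t**(-6)·t^(s-1) joins the sum

F(9/2) = 2**(3/4)*(-70 + 424*2**(1/4) + 659*3**(1/4))/1872
F(7/2) = 2**(1/4)*(-2610 + 5299*3**(3/4) + 7740*2**(3/4))/27720
F(11/3) = 2**(1/6)*(-5670 + 16884*2**(5/6) + 12221*3**(5/6))/62832
F(2) = 275/288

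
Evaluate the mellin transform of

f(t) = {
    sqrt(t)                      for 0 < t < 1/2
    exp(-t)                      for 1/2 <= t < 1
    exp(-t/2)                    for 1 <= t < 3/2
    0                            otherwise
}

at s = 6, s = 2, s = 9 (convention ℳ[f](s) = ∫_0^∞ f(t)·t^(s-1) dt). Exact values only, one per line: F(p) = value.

F(6) = -260103*exp(-3/4)/16 - 326*exp(-1) + sqrt(2)/832 + 411515*exp(-1/2)/32
F(2) = -7*exp(-3/4) - 2*exp(-1) + sqrt(2)/20 + 15*exp(-1/2)/2
F(9) = -5593984641*exp(-3/4)/128 - 109601*exp(-1) + sqrt(2)/9728 + 8730218097*exp(-1/2)/256

linearity at 1/2, 1 turns ℳ[f](s) into 3 summed integrals
piece [0, 1/2): integrate sqrt(t) against the kernel
the [1/2, 1) slice contributes ∫ exp(-t)·t^(s-1) dt
over [1, 3/2), the kernel integral of exp(-t/2) enters the sum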